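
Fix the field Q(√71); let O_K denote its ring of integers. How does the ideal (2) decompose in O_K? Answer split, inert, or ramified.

Since 71 ≢ 1 mod 4, the ring of integers is ℤ[√71] with discriminant 4·71 = 284.
2 divides disc(K) = 284, so 2 ramifies.

p ramifies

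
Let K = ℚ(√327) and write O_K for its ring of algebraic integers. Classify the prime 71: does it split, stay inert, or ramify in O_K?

Since 327 ≢ 1 mod 4, the ring of integers is ℤ[√327] with discriminant 4·327 = 1308.
disc(K) = 1308 is not divisible by 71; 71 is unramified.
Legendre symbol by Euler's criterion: (327/71) ≡ 327^35 ≡ 1 (mod 71), i.e. (327/71) = 1.
(327/71) = 1, so 71 splits.

p splits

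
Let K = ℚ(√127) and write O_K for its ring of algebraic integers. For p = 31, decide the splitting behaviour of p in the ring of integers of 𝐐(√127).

inert — (31) stays prime in O_K

d = 127 ≡ 3 (mod 4), so O_K = ℤ[√127] and disc(K) = 4d = 508.
Since gcd(31, 508) = 1 the prime 31 does not ramify.
(127/31) = 3^15 mod 31 = 30, giving Legendre symbol -1.
d is a non-residue mod p, hence 31 remains inert in O_K.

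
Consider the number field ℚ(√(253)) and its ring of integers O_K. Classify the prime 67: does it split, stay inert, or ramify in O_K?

Since 253 ≡ 1 mod 4, the ring of integers is ℤ[(1+√253)/2] with discriminant 253.
disc(K) = 253 is not divisible by 67; 67 is unramified.
Euler's criterion: 253^33 mod 67 = 66. Thus (253|67) = -1.
Legendre symbol -1 ⇒ 67 is inert.

67 remains inert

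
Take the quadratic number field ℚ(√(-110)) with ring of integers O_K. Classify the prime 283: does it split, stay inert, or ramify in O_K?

p is inert

-110 mod 4 = 2, hence disc K = 4·(-110) = -440 and O_K = ℤ[√-110].
disc(K) = -440 is not divisible by 283; 283 is unramified.
Compute (-110/283) via Euler: 173^((283-1)/2) mod 283 = 282, so (-110/283) = -1.
Legendre symbol -1 ⇒ 283 is inert.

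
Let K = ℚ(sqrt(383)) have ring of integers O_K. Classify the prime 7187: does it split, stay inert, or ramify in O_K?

383 mod 4 = 3, hence disc K = 4·383 = 1532 and O_K = ℤ[√383].
Since gcd(7187, 1532) = 1 the prime 7187 does not ramify.
Euler's criterion: 383^3593 mod 7187 = 7186. Thus (383|7187) = -1.
Legendre symbol -1 ⇒ 7187 is inert.

inert — (7187) stays prime in O_K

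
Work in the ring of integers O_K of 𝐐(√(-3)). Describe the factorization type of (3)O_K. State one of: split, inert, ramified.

ramifies in O_K

-3 mod 4 = 1, hence disc K = -3 and O_K = ℤ[(1+√-3)/2].
3 divides disc(K) = -3, so 3 ramifies.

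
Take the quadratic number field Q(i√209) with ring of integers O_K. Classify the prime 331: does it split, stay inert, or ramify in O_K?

split — (331) = 𝔭₁𝔭₂ with 𝔭₁ ≠ 𝔭₂

Since -209 ≢ 1 mod 4, the ring of integers is ℤ[√-209] with discriminant 4·(-209) = -836.
disc(K) = -836 is not divisible by 331; 331 is unramified.
Euler's criterion: (-209)^165 mod 331 = 1. Thus (-209|331) = 1.
d is a quadratic residue mod p, hence 331 splits in O_K.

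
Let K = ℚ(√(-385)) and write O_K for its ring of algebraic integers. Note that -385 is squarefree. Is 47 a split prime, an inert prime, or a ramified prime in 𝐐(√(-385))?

-385 mod 4 = 3, hence disc K = 4·(-385) = -1540 and O_K = ℤ[√-385].
disc(K) = -1540 is not divisible by 47; 47 is unramified.
Legendre symbol by Euler's criterion: (-385/47) ≡ (-385)^23 ≡ 46 (mod 47), i.e. (-385/47) = -1.
Legendre symbol -1 ⇒ 47 is inert.

remains prime (inert)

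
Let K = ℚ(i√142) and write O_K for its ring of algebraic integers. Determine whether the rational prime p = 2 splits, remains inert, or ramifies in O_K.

ramified

Since -142 ≢ 1 mod 4, the ring of integers is ℤ[√-142] with discriminant 4·(-142) = -568.
disc(K) = -568 = 2·(-284), so p = 2 is ramified.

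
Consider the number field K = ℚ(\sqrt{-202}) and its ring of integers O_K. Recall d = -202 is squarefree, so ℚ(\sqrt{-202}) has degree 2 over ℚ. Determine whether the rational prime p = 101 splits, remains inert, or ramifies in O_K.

-202 mod 4 = 2, hence disc K = 4·(-202) = -808 and O_K = ℤ[√-202].
Ramification test: 101 | -808. The prime 101 ramifies in K.

ramifies in O_K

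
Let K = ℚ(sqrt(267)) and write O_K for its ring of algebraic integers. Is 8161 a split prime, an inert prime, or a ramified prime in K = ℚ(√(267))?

d = 267 ≡ 3 (mod 4), so O_K = ℤ[√267] and disc(K) = 4d = 1068.
Since gcd(8161, 1068) = 1 the prime 8161 does not ramify.
Legendre symbol by Euler's criterion: (267/8161) ≡ 267^4080 ≡ 8160 (mod 8161), i.e. (267/8161) = -1.
Legendre symbol -1 ⇒ 8161 is inert.

inert — (8161) stays prime in O_K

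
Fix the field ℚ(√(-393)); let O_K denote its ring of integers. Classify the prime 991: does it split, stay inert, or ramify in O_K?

remains prime (inert)

Since -393 ≢ 1 mod 4, the ring of integers is ℤ[√-393] with discriminant 4·(-393) = -1572.
991 ∤ -1572, so 991 is unramified.
Euler's criterion: (-393)^495 mod 991 = 990. Thus (-393|991) = -1.
Legendre symbol -1 ⇒ 991 is inert.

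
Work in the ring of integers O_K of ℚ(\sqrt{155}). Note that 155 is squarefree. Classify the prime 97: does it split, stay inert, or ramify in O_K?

inert — (97) stays prime in O_K

155 mod 4 = 3, hence disc K = 4·155 = 620 and O_K = ℤ[√155].
97 ∤ 620, so 97 is unramified.
Compute (155/97) via Euler: 58^((97-1)/2) mod 97 = 96, so (155/97) = -1.
d is a non-residue mod p, hence 97 remains inert in O_K.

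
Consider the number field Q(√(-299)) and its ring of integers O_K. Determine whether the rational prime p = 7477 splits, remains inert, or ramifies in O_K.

Since -299 ≡ 1 mod 4, the ring of integers is ℤ[(1+√-299)/2] with discriminant -299.
7477 ∤ -299, so 7477 is unramified.
Compute (-299/7477) via Euler: 7178^((7477-1)/2) mod 7477 = 7476, so (-299/7477) = -1.
d is a non-residue mod p, hence 7477 remains inert in O_K.

remains prime (inert)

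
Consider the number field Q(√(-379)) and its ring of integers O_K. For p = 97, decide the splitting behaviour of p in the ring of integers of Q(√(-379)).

-379 mod 4 = 1, hence disc K = -379 and O_K = ℤ[(1+√-379)/2].
97 ∤ -379, so 97 is unramified.
Compute (-379/97) via Euler: 9^((97-1)/2) mod 97 = 1, so (-379/97) = 1.
Legendre symbol 1 ⇒ 97 is split.

p splits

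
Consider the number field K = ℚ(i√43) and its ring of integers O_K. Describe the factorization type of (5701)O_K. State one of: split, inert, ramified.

Since -43 ≡ 1 mod 4, the ring of integers is ℤ[(1+√-43)/2] with discriminant -43.
Since gcd(5701, -43) = 1 the prime 5701 does not ramify.
(-43/5701) = 5658^2850 mod 5701 = 1, giving Legendre symbol 1.
d is a quadratic residue mod p, hence 5701 splits in O_K.

5701 splits in O_K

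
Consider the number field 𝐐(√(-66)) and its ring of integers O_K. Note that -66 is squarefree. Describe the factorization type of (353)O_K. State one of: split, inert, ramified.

Since -66 ≢ 1 mod 4, the ring of integers is ℤ[√-66] with discriminant 4·(-66) = -264.
Since gcd(353, -264) = 1 the prime 353 does not ramify.
Legendre symbol by Euler's criterion: (-66/353) ≡ (-66)^176 ≡ 352 (mod 353), i.e. (-66/353) = -1.
Legendre symbol -1 ⇒ 353 is inert.

p is inert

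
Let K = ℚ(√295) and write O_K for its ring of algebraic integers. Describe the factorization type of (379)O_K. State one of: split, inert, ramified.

Since 295 ≢ 1 mod 4, the ring of integers is ℤ[√295] with discriminant 4·295 = 1180.
disc(K) = 1180 is not divisible by 379; 379 is unramified.
Euler's criterion: 295^189 mod 379 = 378. Thus (295|379) = -1.
d is a non-residue mod p, hence 379 remains inert in O_K.

inert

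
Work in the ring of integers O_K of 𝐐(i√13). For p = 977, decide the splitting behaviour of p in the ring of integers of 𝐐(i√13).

977 remains inert

d = -13 ≡ 3 (mod 4), so O_K = ℤ[√-13] and disc(K) = 4d = -52.
Since gcd(977, -52) = 1 the prime 977 does not ramify.
Compute (-13/977) via Euler: 964^((977-1)/2) mod 977 = 976, so (-13/977) = -1.
d is a non-residue mod p, hence 977 remains inert in O_K.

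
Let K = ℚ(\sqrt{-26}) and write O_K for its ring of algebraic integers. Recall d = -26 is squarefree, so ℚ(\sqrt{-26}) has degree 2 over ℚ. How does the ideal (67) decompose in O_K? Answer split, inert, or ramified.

inert

d = -26 ≡ 2 (mod 4), so O_K = ℤ[√-26] and disc(K) = 4d = -104.
67 ∤ -104, so 67 is unramified.
Legendre symbol by Euler's criterion: (-26/67) ≡ (-26)^33 ≡ 66 (mod 67), i.e. (-26/67) = -1.
d is a non-residue mod p, hence 67 remains inert in O_K.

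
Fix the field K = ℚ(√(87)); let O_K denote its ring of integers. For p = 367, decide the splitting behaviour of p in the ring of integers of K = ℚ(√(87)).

splits completely

Since 87 ≢ 1 mod 4, the ring of integers is ℤ[√87] with discriminant 4·87 = 348.
367 ∤ 348, so 367 is unramified.
Compute (87/367) via Euler: 87^((367-1)/2) mod 367 = 1, so (87/367) = 1.
(87/367) = 1, so 367 splits.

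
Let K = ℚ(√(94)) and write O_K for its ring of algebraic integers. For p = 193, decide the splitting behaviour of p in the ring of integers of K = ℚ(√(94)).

94 mod 4 = 2, hence disc K = 4·94 = 376 and O_K = ℤ[√94].
Since gcd(193, 376) = 1 the prime 193 does not ramify.
(94/193) = 94^96 mod 193 = 192, giving Legendre symbol -1.
Legendre symbol -1 ⇒ 193 is inert.

p is inert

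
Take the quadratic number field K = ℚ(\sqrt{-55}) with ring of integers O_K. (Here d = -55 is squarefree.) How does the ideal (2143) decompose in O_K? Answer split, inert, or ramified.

d = -55 ≡ 1 (mod 4), so O_K = ℤ[(1+√-55)/2] and disc(K) = d = -55.
2143 ∤ -55, so 2143 is unramified.
Compute (-55/2143) via Euler: 2088^((2143-1)/2) mod 2143 = 2142, so (-55/2143) = -1.
(-55/2143) = -1, so 2143 is inert.

p is inert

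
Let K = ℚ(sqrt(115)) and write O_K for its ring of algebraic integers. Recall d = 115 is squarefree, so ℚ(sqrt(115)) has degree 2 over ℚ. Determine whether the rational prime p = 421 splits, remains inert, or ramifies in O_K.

115 mod 4 = 3, hence disc K = 4·115 = 460 and O_K = ℤ[√115].
Since gcd(421, 460) = 1 the prime 421 does not ramify.
Euler's criterion: 115^210 mod 421 = 420. Thus (115|421) = -1.
(115/421) = -1, so 421 is inert.

remains prime (inert)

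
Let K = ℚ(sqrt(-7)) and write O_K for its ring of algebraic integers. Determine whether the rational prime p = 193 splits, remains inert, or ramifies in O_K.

-7 mod 4 = 1, hence disc K = -7 and O_K = ℤ[(1+√-7)/2].
193 ∤ -7, so 193 is unramified.
Euler's criterion: (-7)^96 mod 193 = 1. Thus (-7|193) = 1.
Legendre symbol 1 ⇒ 193 is split.

split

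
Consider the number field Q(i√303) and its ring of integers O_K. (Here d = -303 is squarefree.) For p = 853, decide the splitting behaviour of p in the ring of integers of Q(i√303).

p splits

-303 mod 4 = 1, hence disc K = -303 and O_K = ℤ[(1+√-303)/2].
Since gcd(853, -303) = 1 the prime 853 does not ramify.
Compute (-303/853) via Euler: 550^((853-1)/2) mod 853 = 1, so (-303/853) = 1.
Legendre symbol 1 ⇒ 853 is split.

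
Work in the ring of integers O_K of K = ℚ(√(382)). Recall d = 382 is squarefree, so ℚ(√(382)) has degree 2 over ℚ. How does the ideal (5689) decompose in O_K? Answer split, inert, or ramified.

split — (5689) = 𝔭₁𝔭₂ with 𝔭₁ ≠ 𝔭₂

382 mod 4 = 2, hence disc K = 4·382 = 1528 and O_K = ℤ[√382].
5689 ∤ 1528, so 5689 is unramified.
(382/5689) = 382^2844 mod 5689 = 1, giving Legendre symbol 1.
(382/5689) = 1, so 5689 splits.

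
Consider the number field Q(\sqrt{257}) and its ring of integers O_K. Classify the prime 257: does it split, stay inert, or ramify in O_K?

d = 257 ≡ 1 (mod 4), so O_K = ℤ[(1+√257)/2] and disc(K) = d = 257.
Ramification test: 257 | 257. The prime 257 ramifies in K.

p ramifies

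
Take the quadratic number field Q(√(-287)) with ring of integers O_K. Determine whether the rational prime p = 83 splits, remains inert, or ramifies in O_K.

Since -287 ≡ 1 mod 4, the ring of integers is ℤ[(1+√-287)/2] with discriminant -287.
Since gcd(83, -287) = 1 the prime 83 does not ramify.
Euler's criterion: (-287)^41 mod 83 = 82. Thus (-287|83) = -1.
Legendre symbol -1 ⇒ 83 is inert.

p is inert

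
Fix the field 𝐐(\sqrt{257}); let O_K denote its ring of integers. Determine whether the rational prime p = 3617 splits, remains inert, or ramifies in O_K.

257 mod 4 = 1, hence disc K = 257 and O_K = ℤ[(1+√257)/2].
Since gcd(3617, 257) = 1 the prime 3617 does not ramify.
Compute (257/3617) via Euler: 257^((3617-1)/2) mod 3617 = 3616, so (257/3617) = -1.
d is a non-residue mod p, hence 3617 remains inert in O_K.

p is inert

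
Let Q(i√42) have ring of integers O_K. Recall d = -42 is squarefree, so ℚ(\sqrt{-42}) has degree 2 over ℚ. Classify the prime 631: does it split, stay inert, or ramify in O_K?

inert — (631) stays prime in O_K

-42 mod 4 = 2, hence disc K = 4·(-42) = -168 and O_K = ℤ[√-42].
Since gcd(631, -168) = 1 the prime 631 does not ramify.
(-42/631) = 589^315 mod 631 = 630, giving Legendre symbol -1.
(-42/631) = -1, so 631 is inert.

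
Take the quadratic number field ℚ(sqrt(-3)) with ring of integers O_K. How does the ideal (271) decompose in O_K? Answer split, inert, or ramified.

p splits

Since -3 ≡ 1 mod 4, the ring of integers is ℤ[(1+√-3)/2] with discriminant -3.
disc(K) = -3 is not divisible by 271; 271 is unramified.
(-3/271) = 268^135 mod 271 = 1, giving Legendre symbol 1.
Legendre symbol 1 ⇒ 271 is split.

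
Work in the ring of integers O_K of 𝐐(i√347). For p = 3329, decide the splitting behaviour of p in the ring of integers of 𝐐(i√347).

split — (3329) = 𝔭₁𝔭₂ with 𝔭₁ ≠ 𝔭₂

d = -347 ≡ 1 (mod 4), so O_K = ℤ[(1+√-347)/2] and disc(K) = d = -347.
Since gcd(3329, -347) = 1 the prime 3329 does not ramify.
Compute (-347/3329) via Euler: 2982^((3329-1)/2) mod 3329 = 1, so (-347/3329) = 1.
Legendre symbol 1 ⇒ 3329 is split.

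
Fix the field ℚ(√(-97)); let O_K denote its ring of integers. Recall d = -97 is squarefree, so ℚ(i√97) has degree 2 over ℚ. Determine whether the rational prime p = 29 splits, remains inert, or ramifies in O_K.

d = -97 ≡ 3 (mod 4), so O_K = ℤ[√-97] and disc(K) = 4d = -388.
29 ∤ -388, so 29 is unramified.
(-97/29) = 19^14 mod 29 = 28, giving Legendre symbol -1.
(-97/29) = -1, so 29 is inert.

p is inert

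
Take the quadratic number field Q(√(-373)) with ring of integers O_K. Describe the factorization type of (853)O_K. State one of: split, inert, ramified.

split

Since -373 ≢ 1 mod 4, the ring of integers is ℤ[√-373] with discriminant 4·(-373) = -1492.
853 ∤ -1492, so 853 is unramified.
(-373/853) = 480^426 mod 853 = 1, giving Legendre symbol 1.
d is a quadratic residue mod p, hence 853 splits in O_K.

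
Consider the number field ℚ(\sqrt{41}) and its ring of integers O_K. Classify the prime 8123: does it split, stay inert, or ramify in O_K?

d = 41 ≡ 1 (mod 4), so O_K = ℤ[(1+√41)/2] and disc(K) = d = 41.
8123 ∤ 41, so 8123 is unramified.
Legendre symbol by Euler's criterion: (41/8123) ≡ 41^4061 ≡ 1 (mod 8123), i.e. (41/8123) = 1.
Legendre symbol 1 ⇒ 8123 is split.

split — (8123) = 𝔭₁𝔭₂ with 𝔭₁ ≠ 𝔭₂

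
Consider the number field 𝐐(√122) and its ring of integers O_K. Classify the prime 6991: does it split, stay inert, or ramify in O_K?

p is inert

d = 122 ≡ 2 (mod 4), so O_K = ℤ[√122] and disc(K) = 4d = 488.
Since gcd(6991, 488) = 1 the prime 6991 does not ramify.
Euler's criterion: 122^3495 mod 6991 = 6990. Thus (122|6991) = -1.
Legendre symbol -1 ⇒ 6991 is inert.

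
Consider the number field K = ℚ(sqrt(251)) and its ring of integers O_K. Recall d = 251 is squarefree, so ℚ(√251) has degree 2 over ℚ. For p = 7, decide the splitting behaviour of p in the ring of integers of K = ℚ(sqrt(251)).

p is inert

d = 251 ≡ 3 (mod 4), so O_K = ℤ[√251] and disc(K) = 4d = 1004.
Since gcd(7, 1004) = 1 the prime 7 does not ramify.
Legendre symbol by Euler's criterion: (251/7) ≡ 251^3 ≡ 6 (mod 7), i.e. (251/7) = -1.
Legendre symbol -1 ⇒ 7 is inert.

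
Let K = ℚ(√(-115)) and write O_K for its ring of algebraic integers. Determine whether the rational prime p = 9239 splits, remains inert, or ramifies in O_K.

d = -115 ≡ 1 (mod 4), so O_K = ℤ[(1+√-115)/2] and disc(K) = d = -115.
9239 ∤ -115, so 9239 is unramified.
Legendre symbol by Euler's criterion: (-115/9239) ≡ (-115)^4619 ≡ 1 (mod 9239), i.e. (-115/9239) = 1.
d is a quadratic residue mod p, hence 9239 splits in O_K.

split — (9239) = 𝔭₁𝔭₂ with 𝔭₁ ≠ 𝔭₂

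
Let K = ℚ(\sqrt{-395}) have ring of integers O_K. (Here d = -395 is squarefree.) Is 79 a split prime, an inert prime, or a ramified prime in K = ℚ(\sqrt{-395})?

ramified — (79) = 𝔭²

Since -395 ≡ 1 mod 4, the ring of integers is ℤ[(1+√-395)/2] with discriminant -395.
disc(K) = -395 = 79·(-5), so p = 79 is ramified.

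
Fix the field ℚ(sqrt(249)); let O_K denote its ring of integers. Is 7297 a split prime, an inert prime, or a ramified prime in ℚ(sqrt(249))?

d = 249 ≡ 1 (mod 4), so O_K = ℤ[(1+√249)/2] and disc(K) = d = 249.
7297 ∤ 249, so 7297 is unramified.
Compute (249/7297) via Euler: 249^((7297-1)/2) mod 7297 = 7296, so (249/7297) = -1.
d is a non-residue mod p, hence 7297 remains inert in O_K.

remains prime (inert)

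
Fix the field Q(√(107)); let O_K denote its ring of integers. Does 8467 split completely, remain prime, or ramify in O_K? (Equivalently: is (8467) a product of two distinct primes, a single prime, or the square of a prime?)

107 mod 4 = 3, hence disc K = 4·107 = 428 and O_K = ℤ[√107].
8467 ∤ 428, so 8467 is unramified.
Euler's criterion: 107^4233 mod 8467 = 8466. Thus (107|8467) = -1.
(107/8467) = -1, so 8467 is inert.

p is inert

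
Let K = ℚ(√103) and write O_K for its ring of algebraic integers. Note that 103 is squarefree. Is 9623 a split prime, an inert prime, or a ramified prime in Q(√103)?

9623 splits in O_K

103 mod 4 = 3, hence disc K = 4·103 = 412 and O_K = ℤ[√103].
disc(K) = 412 is not divisible by 9623; 9623 is unramified.
Euler's criterion: 103^4811 mod 9623 = 1. Thus (103|9623) = 1.
(103/9623) = 1, so 9623 splits.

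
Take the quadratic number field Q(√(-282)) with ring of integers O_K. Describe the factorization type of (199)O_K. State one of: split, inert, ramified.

199 splits in O_K

Since -282 ≢ 1 mod 4, the ring of integers is ℤ[√-282] with discriminant 4·(-282) = -1128.
disc(K) = -1128 is not divisible by 199; 199 is unramified.
Compute (-282/199) via Euler: 116^((199-1)/2) mod 199 = 1, so (-282/199) = 1.
d is a quadratic residue mod p, hence 199 splits in O_K.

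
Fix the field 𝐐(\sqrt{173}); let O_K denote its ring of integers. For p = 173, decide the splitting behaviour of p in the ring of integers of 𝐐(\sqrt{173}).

ramified — (173) = 𝔭²

173 mod 4 = 1, hence disc K = 173 and O_K = ℤ[(1+√173)/2].
Ramification test: 173 | 173. The prime 173 ramifies in K.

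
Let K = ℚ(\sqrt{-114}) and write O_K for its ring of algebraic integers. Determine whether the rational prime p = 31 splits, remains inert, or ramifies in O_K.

Since -114 ≢ 1 mod 4, the ring of integers is ℤ[√-114] with discriminant 4·(-114) = -456.
disc(K) = -456 is not divisible by 31; 31 is unramified.
Compute (-114/31) via Euler: 10^((31-1)/2) mod 31 = 1, so (-114/31) = 1.
(-114/31) = 1, so 31 splits.

split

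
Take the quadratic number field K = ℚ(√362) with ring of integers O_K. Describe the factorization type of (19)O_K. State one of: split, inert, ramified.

split — (19) = 𝔭₁𝔭₂ with 𝔭₁ ≠ 𝔭₂

Since 362 ≢ 1 mod 4, the ring of integers is ℤ[√362] with discriminant 4·362 = 1448.
Since gcd(19, 1448) = 1 the prime 19 does not ramify.
Legendre symbol by Euler's criterion: (362/19) ≡ 362^9 ≡ 1 (mod 19), i.e. (362/19) = 1.
d is a quadratic residue mod p, hence 19 splits in O_K.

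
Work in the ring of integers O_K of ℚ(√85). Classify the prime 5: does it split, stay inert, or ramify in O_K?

ramifies in O_K

d = 85 ≡ 1 (mod 4), so O_K = ℤ[(1+√85)/2] and disc(K) = d = 85.
Ramification test: 5 | 85. The prime 5 ramifies in K.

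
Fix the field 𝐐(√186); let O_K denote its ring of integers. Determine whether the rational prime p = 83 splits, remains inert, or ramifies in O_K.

d = 186 ≡ 2 (mod 4), so O_K = ℤ[√186] and disc(K) = 4d = 744.
disc(K) = 744 is not divisible by 83; 83 is unramified.
Compute (186/83) via Euler: 20^((83-1)/2) mod 83 = 82, so (186/83) = -1.
(186/83) = -1, so 83 is inert.

83 remains inert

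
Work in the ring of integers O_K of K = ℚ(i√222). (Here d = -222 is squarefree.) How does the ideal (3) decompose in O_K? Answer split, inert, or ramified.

-222 mod 4 = 2, hence disc K = 4·(-222) = -888 and O_K = ℤ[√-222].
Ramification test: 3 | -888. The prime 3 ramifies in K.

3 is ramified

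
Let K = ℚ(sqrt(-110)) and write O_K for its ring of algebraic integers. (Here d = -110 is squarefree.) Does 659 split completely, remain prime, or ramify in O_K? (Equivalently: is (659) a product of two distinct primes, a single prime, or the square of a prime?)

d = -110 ≡ 2 (mod 4), so O_K = ℤ[√-110] and disc(K) = 4d = -440.
Since gcd(659, -440) = 1 the prime 659 does not ramify.
Legendre symbol by Euler's criterion: (-110/659) ≡ (-110)^329 ≡ 1 (mod 659), i.e. (-110/659) = 1.
(-110/659) = 1, so 659 splits.

split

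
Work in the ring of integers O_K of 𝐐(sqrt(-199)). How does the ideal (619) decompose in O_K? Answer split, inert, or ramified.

619 remains inert

d = -199 ≡ 1 (mod 4), so O_K = ℤ[(1+√-199)/2] and disc(K) = d = -199.
619 ∤ -199, so 619 is unramified.
(-199/619) = 420^309 mod 619 = 618, giving Legendre symbol -1.
d is a non-residue mod p, hence 619 remains inert in O_K.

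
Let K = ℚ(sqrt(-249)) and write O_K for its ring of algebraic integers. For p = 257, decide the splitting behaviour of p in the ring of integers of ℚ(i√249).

d = -249 ≡ 3 (mod 4), so O_K = ℤ[√-249] and disc(K) = 4d = -996.
disc(K) = -996 is not divisible by 257; 257 is unramified.
Euler's criterion: (-249)^128 mod 257 = 1. Thus (-249|257) = 1.
(-249/257) = 1, so 257 splits.

p splits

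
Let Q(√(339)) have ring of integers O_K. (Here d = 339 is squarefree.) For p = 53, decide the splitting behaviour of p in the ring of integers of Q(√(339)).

inert

d = 339 ≡ 3 (mod 4), so O_K = ℤ[√339] and disc(K) = 4d = 1356.
53 ∤ 1356, so 53 is unramified.
(339/53) = 21^26 mod 53 = 52, giving Legendre symbol -1.
d is a non-residue mod p, hence 53 remains inert in O_K.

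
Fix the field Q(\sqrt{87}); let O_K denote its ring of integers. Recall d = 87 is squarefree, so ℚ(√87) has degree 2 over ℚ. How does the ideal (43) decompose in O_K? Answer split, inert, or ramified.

43 splits in O_K

d = 87 ≡ 3 (mod 4), so O_K = ℤ[√87] and disc(K) = 4d = 348.
43 ∤ 348, so 43 is unramified.
Euler's criterion: 87^21 mod 43 = 1. Thus (87|43) = 1.
d is a quadratic residue mod p, hence 43 splits in O_K.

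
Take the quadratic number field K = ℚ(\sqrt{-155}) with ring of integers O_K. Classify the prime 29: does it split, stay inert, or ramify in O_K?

d = -155 ≡ 1 (mod 4), so O_K = ℤ[(1+√-155)/2] and disc(K) = d = -155.
Since gcd(29, -155) = 1 the prime 29 does not ramify.
(-155/29) = 19^14 mod 29 = 28, giving Legendre symbol -1.
Legendre symbol -1 ⇒ 29 is inert.

remains prime (inert)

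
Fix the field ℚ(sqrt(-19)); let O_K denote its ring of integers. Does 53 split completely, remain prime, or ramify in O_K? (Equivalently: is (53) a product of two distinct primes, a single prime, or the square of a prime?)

d = -19 ≡ 1 (mod 4), so O_K = ℤ[(1+√-19)/2] and disc(K) = d = -19.
Since gcd(53, -19) = 1 the prime 53 does not ramify.
Compute (-19/53) via Euler: 34^((53-1)/2) mod 53 = 52, so (-19/53) = -1.
Legendre symbol -1 ⇒ 53 is inert.

inert — (53) stays prime in O_K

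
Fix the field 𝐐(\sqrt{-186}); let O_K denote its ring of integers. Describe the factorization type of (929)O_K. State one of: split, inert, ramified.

d = -186 ≡ 2 (mod 4), so O_K = ℤ[√-186] and disc(K) = 4d = -744.
Since gcd(929, -744) = 1 the prime 929 does not ramify.
Legendre symbol by Euler's criterion: (-186/929) ≡ (-186)^464 ≡ 1 (mod 929), i.e. (-186/929) = 1.
d is a quadratic residue mod p, hence 929 splits in O_K.

929 splits in O_K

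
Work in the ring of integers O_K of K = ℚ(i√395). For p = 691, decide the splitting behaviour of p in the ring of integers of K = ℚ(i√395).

Since -395 ≡ 1 mod 4, the ring of integers is ℤ[(1+√-395)/2] with discriminant -395.
691 ∤ -395, so 691 is unramified.
Compute (-395/691) via Euler: 296^((691-1)/2) mod 691 = 690, so (-395/691) = -1.
d is a non-residue mod p, hence 691 remains inert in O_K.

p is inert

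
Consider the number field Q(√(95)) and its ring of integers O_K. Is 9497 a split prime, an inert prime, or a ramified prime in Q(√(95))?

inert

95 mod 4 = 3, hence disc K = 4·95 = 380 and O_K = ℤ[√95].
disc(K) = 380 is not divisible by 9497; 9497 is unramified.
Legendre symbol by Euler's criterion: (95/9497) ≡ 95^4748 ≡ 9496 (mod 9497), i.e. (95/9497) = -1.
(95/9497) = -1, so 9497 is inert.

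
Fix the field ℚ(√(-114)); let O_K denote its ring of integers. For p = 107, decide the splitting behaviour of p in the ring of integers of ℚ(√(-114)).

Since -114 ≢ 1 mod 4, the ring of integers is ℤ[√-114] with discriminant 4·(-114) = -456.
Since gcd(107, -456) = 1 the prime 107 does not ramify.
(-114/107) = 100^53 mod 107 = 1, giving Legendre symbol 1.
d is a quadratic residue mod p, hence 107 splits in O_K.

p splits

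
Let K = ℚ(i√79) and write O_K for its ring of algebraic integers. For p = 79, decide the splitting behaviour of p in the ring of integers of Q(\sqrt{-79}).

-79 mod 4 = 1, hence disc K = -79 and O_K = ℤ[(1+√-79)/2].
Ramification test: 79 | -79. The prime 79 ramifies in K.

ramifies in O_K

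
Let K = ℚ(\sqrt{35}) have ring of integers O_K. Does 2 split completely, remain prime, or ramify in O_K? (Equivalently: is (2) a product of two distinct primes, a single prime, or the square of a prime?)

2 is ramified

Since 35 ≢ 1 mod 4, the ring of integers is ℤ[√35] with discriminant 4·35 = 140.
disc(K) = 140 = 2·70, so p = 2 is ramified.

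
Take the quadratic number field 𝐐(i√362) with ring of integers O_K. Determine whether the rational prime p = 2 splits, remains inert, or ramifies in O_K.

-362 mod 4 = 2, hence disc K = 4·(-362) = -1448 and O_K = ℤ[√-362].
Ramification test: 2 | -1448. The prime 2 ramifies in K.

ramifies in O_K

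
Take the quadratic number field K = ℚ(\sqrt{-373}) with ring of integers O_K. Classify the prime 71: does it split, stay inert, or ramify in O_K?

d = -373 ≡ 3 (mod 4), so O_K = ℤ[√-373] and disc(K) = 4d = -1492.
disc(K) = -1492 is not divisible by 71; 71 is unramified.
Legendre symbol by Euler's criterion: (-373/71) ≡ (-373)^35 ≡ 70 (mod 71), i.e. (-373/71) = -1.
d is a non-residue mod p, hence 71 remains inert in O_K.

inert — (71) stays prime in O_K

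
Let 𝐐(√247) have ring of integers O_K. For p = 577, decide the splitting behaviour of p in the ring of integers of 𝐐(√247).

577 remains inert

Since 247 ≢ 1 mod 4, the ring of integers is ℤ[√247] with discriminant 4·247 = 988.
577 ∤ 988, so 577 is unramified.
Compute (247/577) via Euler: 247^((577-1)/2) mod 577 = 576, so (247/577) = -1.
Legendre symbol -1 ⇒ 577 is inert.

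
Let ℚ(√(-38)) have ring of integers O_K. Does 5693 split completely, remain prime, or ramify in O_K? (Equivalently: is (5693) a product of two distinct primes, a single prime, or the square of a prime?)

p splits

-38 mod 4 = 2, hence disc K = 4·(-38) = -152 and O_K = ℤ[√-38].
5693 ∤ -152, so 5693 is unramified.
Legendre symbol by Euler's criterion: (-38/5693) ≡ (-38)^2846 ≡ 1 (mod 5693), i.e. (-38/5693) = 1.
Legendre symbol 1 ⇒ 5693 is split.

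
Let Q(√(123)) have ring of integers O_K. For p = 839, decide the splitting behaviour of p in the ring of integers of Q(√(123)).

remains prime (inert)

d = 123 ≡ 3 (mod 4), so O_K = ℤ[√123] and disc(K) = 4d = 492.
Since gcd(839, 492) = 1 the prime 839 does not ramify.
Compute (123/839) via Euler: 123^((839-1)/2) mod 839 = 838, so (123/839) = -1.
Legendre symbol -1 ⇒ 839 is inert.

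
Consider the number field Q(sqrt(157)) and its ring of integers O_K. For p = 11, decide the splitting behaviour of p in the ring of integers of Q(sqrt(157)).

157 mod 4 = 1, hence disc K = 157 and O_K = ℤ[(1+√157)/2].
Since gcd(11, 157) = 1 the prime 11 does not ramify.
(157/11) = 3^5 mod 11 = 1, giving Legendre symbol 1.
(157/11) = 1, so 11 splits.

p splits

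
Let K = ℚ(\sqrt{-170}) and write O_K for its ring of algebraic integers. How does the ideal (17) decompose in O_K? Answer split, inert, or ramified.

ramified — (17) = 𝔭²

d = -170 ≡ 2 (mod 4), so O_K = ℤ[√-170] and disc(K) = 4d = -680.
disc(K) = -680 = 17·(-40), so p = 17 is ramified.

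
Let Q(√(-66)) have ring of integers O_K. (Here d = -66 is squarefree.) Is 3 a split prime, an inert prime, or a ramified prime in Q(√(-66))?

Since -66 ≢ 1 mod 4, the ring of integers is ℤ[√-66] with discriminant 4·(-66) = -264.
disc(K) = -264 = 3·(-88), so p = 3 is ramified.

ramified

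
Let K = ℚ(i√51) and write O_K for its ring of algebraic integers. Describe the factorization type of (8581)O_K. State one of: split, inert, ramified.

splits completely

d = -51 ≡ 1 (mod 4), so O_K = ℤ[(1+√-51)/2] and disc(K) = d = -51.
disc(K) = -51 is not divisible by 8581; 8581 is unramified.
Compute (-51/8581) via Euler: 8530^((8581-1)/2) mod 8581 = 1, so (-51/8581) = 1.
(-51/8581) = 1, so 8581 splits.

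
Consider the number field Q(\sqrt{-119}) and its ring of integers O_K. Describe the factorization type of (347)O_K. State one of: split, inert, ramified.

inert — (347) stays prime in O_K

d = -119 ≡ 1 (mod 4), so O_K = ℤ[(1+√-119)/2] and disc(K) = d = -119.
347 ∤ -119, so 347 is unramified.
Legendre symbol by Euler's criterion: (-119/347) ≡ (-119)^173 ≡ 346 (mod 347), i.e. (-119/347) = -1.
d is a non-residue mod p, hence 347 remains inert in O_K.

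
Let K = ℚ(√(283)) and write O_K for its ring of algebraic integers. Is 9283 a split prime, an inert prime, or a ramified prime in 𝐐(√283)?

d = 283 ≡ 3 (mod 4), so O_K = ℤ[√283] and disc(K) = 4d = 1132.
Since gcd(9283, 1132) = 1 the prime 9283 does not ramify.
(283/9283) = 283^4641 mod 9283 = 9282, giving Legendre symbol -1.
Legendre symbol -1 ⇒ 9283 is inert.

inert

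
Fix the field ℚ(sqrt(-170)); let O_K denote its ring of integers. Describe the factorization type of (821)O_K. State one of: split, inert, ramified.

d = -170 ≡ 2 (mod 4), so O_K = ℤ[√-170] and disc(K) = 4d = -680.
821 ∤ -680, so 821 is unramified.
Euler's criterion: (-170)^410 mod 821 = 1. Thus (-170|821) = 1.
(-170/821) = 1, so 821 splits.

splits completely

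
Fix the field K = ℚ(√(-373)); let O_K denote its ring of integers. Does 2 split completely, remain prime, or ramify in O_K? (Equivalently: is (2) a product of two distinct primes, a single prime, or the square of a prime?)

-373 mod 4 = 3, hence disc K = 4·(-373) = -1492 and O_K = ℤ[√-373].
Ramification test: 2 | -1492. The prime 2 ramifies in K.

ramified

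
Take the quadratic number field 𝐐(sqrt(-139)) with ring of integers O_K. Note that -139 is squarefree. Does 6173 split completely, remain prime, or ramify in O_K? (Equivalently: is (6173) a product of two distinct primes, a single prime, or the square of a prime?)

Since -139 ≡ 1 mod 4, the ring of integers is ℤ[(1+√-139)/2] with discriminant -139.
6173 ∤ -139, so 6173 is unramified.
Legendre symbol by Euler's criterion: (-139/6173) ≡ (-139)^3086 ≡ 1 (mod 6173), i.e. (-139/6173) = 1.
(-139/6173) = 1, so 6173 splits.

split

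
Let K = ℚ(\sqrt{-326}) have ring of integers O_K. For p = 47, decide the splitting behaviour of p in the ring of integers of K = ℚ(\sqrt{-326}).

p splits

d = -326 ≡ 2 (mod 4), so O_K = ℤ[√-326] and disc(K) = 4d = -1304.
47 ∤ -1304, so 47 is unramified.
Legendre symbol by Euler's criterion: (-326/47) ≡ (-326)^23 ≡ 1 (mod 47), i.e. (-326/47) = 1.
Legendre symbol 1 ⇒ 47 is split.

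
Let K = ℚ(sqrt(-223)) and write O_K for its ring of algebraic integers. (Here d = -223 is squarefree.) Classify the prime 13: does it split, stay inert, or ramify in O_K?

inert

d = -223 ≡ 1 (mod 4), so O_K = ℤ[(1+√-223)/2] and disc(K) = d = -223.
13 ∤ -223, so 13 is unramified.
(-223/13) = 11^6 mod 13 = 12, giving Legendre symbol -1.
(-223/13) = -1, so 13 is inert.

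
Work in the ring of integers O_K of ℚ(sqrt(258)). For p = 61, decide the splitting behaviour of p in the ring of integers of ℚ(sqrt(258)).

splits completely

d = 258 ≡ 2 (mod 4), so O_K = ℤ[√258] and disc(K) = 4d = 1032.
Since gcd(61, 1032) = 1 the prime 61 does not ramify.
(258/61) = 14^30 mod 61 = 1, giving Legendre symbol 1.
(258/61) = 1, so 61 splits.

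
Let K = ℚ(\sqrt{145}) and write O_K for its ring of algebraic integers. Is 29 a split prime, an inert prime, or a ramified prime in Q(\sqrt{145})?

ramified

Since 145 ≡ 1 mod 4, the ring of integers is ℤ[(1+√145)/2] with discriminant 145.
Ramification test: 29 | 145. The prime 29 ramifies in K.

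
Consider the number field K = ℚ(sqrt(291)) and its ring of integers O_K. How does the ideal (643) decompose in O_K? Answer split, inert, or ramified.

291 mod 4 = 3, hence disc K = 4·291 = 1164 and O_K = ℤ[√291].
disc(K) = 1164 is not divisible by 643; 643 is unramified.
(291/643) = 291^321 mod 643 = 642, giving Legendre symbol -1.
(291/643) = -1, so 643 is inert.

643 remains inert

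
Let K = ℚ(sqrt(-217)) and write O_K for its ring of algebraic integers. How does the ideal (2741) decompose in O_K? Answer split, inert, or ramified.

d = -217 ≡ 3 (mod 4), so O_K = ℤ[√-217] and disc(K) = 4d = -868.
Since gcd(2741, -868) = 1 the prime 2741 does not ramify.
Legendre symbol by Euler's criterion: (-217/2741) ≡ (-217)^1370 ≡ 2740 (mod 2741), i.e. (-217/2741) = -1.
d is a non-residue mod p, hence 2741 remains inert in O_K.

inert — (2741) stays prime in O_K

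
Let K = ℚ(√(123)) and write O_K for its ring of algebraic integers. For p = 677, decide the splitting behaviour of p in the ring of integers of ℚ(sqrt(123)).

p is inert

Since 123 ≢ 1 mod 4, the ring of integers is ℤ[√123] with discriminant 4·123 = 492.
677 ∤ 492, so 677 is unramified.
Compute (123/677) via Euler: 123^((677-1)/2) mod 677 = 676, so (123/677) = -1.
(123/677) = -1, so 677 is inert.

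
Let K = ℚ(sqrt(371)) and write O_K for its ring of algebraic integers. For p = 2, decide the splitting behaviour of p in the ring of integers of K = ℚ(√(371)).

371 mod 4 = 3, hence disc K = 4·371 = 1484 and O_K = ℤ[√371].
2 divides disc(K) = 1484, so 2 ramifies.

ramified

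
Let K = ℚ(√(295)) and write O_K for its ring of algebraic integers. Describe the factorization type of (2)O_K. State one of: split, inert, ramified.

p ramifies

295 mod 4 = 3, hence disc K = 4·295 = 1180 and O_K = ℤ[√295].
Ramification test: 2 | 1180. The prime 2 ramifies in K.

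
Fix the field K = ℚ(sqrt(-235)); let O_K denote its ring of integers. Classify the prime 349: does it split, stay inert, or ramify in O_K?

remains prime (inert)

Since -235 ≡ 1 mod 4, the ring of integers is ℤ[(1+√-235)/2] with discriminant -235.
disc(K) = -235 is not divisible by 349; 349 is unramified.
Euler's criterion: (-235)^174 mod 349 = 348. Thus (-235|349) = -1.
Legendre symbol -1 ⇒ 349 is inert.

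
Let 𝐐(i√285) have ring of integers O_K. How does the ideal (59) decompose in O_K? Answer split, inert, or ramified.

-285 mod 4 = 3, hence disc K = 4·(-285) = -1140 and O_K = ℤ[√-285].
59 ∤ -1140, so 59 is unramified.
Euler's criterion: (-285)^29 mod 59 = 58. Thus (-285|59) = -1.
Legendre symbol -1 ⇒ 59 is inert.

p is inert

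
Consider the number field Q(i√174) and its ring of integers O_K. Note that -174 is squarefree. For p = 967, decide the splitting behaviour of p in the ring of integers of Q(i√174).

remains prime (inert)

Since -174 ≢ 1 mod 4, the ring of integers is ℤ[√-174] with discriminant 4·(-174) = -696.
disc(K) = -696 is not divisible by 967; 967 is unramified.
Compute (-174/967) via Euler: 793^((967-1)/2) mod 967 = 966, so (-174/967) = -1.
(-174/967) = -1, so 967 is inert.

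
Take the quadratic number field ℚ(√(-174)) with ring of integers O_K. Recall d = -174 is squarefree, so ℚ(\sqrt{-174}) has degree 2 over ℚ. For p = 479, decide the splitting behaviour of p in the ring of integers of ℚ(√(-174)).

split — (479) = 𝔭₁𝔭₂ with 𝔭₁ ≠ 𝔭₂

d = -174 ≡ 2 (mod 4), so O_K = ℤ[√-174] and disc(K) = 4d = -696.
Since gcd(479, -696) = 1 the prime 479 does not ramify.
Euler's criterion: (-174)^239 mod 479 = 1. Thus (-174|479) = 1.
d is a quadratic residue mod p, hence 479 splits in O_K.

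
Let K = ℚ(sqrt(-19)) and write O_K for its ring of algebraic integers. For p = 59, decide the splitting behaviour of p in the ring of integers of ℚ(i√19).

inert — (59) stays prime in O_K

-19 mod 4 = 1, hence disc K = -19 and O_K = ℤ[(1+√-19)/2].
disc(K) = -19 is not divisible by 59; 59 is unramified.
Compute (-19/59) via Euler: 40^((59-1)/2) mod 59 = 58, so (-19/59) = -1.
d is a non-residue mod p, hence 59 remains inert in O_K.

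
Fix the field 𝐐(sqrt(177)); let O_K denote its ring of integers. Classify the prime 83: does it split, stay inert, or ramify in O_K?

split — (83) = 𝔭₁𝔭₂ with 𝔭₁ ≠ 𝔭₂

Since 177 ≡ 1 mod 4, the ring of integers is ℤ[(1+√177)/2] with discriminant 177.
Since gcd(83, 177) = 1 the prime 83 does not ramify.
Compute (177/83) via Euler: 11^((83-1)/2) mod 83 = 1, so (177/83) = 1.
d is a quadratic residue mod p, hence 83 splits in O_K.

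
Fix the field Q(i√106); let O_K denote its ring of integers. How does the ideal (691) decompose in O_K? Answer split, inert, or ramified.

691 remains inert

Since -106 ≢ 1 mod 4, the ring of integers is ℤ[√-106] with discriminant 4·(-106) = -424.
disc(K) = -424 is not divisible by 691; 691 is unramified.
(-106/691) = 585^345 mod 691 = 690, giving Legendre symbol -1.
Legendre symbol -1 ⇒ 691 is inert.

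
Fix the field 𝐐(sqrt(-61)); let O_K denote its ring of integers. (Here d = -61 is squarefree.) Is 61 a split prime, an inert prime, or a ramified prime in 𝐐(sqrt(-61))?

Since -61 ≢ 1 mod 4, the ring of integers is ℤ[√-61] with discriminant 4·(-61) = -244.
Ramification test: 61 | -244. The prime 61 ramifies in K.

ramifies in O_K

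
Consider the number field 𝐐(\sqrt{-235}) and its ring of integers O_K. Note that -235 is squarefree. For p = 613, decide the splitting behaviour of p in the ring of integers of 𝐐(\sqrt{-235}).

Since -235 ≡ 1 mod 4, the ring of integers is ℤ[(1+√-235)/2] with discriminant -235.
disc(K) = -235 is not divisible by 613; 613 is unramified.
Compute (-235/613) via Euler: 378^((613-1)/2) mod 613 = 612, so (-235/613) = -1.
d is a non-residue mod p, hence 613 remains inert in O_K.

inert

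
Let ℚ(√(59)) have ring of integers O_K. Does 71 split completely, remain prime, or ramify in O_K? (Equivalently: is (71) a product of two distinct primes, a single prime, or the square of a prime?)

inert

59 mod 4 = 3, hence disc K = 4·59 = 236 and O_K = ℤ[√59].
71 ∤ 236, so 71 is unramified.
Compute (59/71) via Euler: 59^((71-1)/2) mod 71 = 70, so (59/71) = -1.
Legendre symbol -1 ⇒ 71 is inert.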